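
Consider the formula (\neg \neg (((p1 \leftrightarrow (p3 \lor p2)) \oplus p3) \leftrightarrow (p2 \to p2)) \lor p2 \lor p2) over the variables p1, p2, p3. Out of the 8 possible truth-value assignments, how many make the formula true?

6

p1 | p2 | p3 || (p3 \lor p2) | (p2 \to p2) | φ
F  | F  | F  ||      F       |      T      | T
F  | F  | T  ||      T       |      T      | T
F  | T  | F  ||      T       |      T      | T
F  | T  | T  ||      T       |      T      | T
T  | F  | F  ||      F       |      T      | F
T  | F  | T  ||      T       |      T      | F
T  | T  | F  ||      T       |      T      | T
T  | T  | T  ||      T       |      T      | T
The formula is true on 6 of the 8 rows.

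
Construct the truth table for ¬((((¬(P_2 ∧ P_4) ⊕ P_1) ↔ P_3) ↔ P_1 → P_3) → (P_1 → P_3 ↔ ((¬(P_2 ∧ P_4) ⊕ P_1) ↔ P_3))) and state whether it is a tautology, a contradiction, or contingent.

 P_1  |  P_2  |  P_3  |  P_4  |   φ  
----- | ----- | ----- | ----- | -----
False | False | False | False | False
False | False | False |  True | False
False | False |  True | False | False
False | False |  True |  True | False
False |  True | False | False | False
False |  True | False |  True | False
False |  True |  True | False | False
False |  True |  True |  True | False
 True | False | False | False | False
 True | False | False |  True | False
 True | False |  True | False | False
 True | False |  True |  True | False
 True |  True | False | False | False
 True |  True | False |  True | False
 True |  True |  True | False | False
 True |  True |  True |  True | False
Every row is False, so the formula is a contradiction.

contradiction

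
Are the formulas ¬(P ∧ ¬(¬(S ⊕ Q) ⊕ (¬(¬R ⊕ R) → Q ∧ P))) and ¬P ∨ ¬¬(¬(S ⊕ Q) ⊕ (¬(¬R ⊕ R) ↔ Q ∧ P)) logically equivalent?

P  Q  R  S  |  φ  ψ
T  T  T  T  |  F  T
T  T  T  F  |  T  F
T  T  F  T  |  F  T
T  T  F  F  |  T  F
T  F  T  T  |  T  T
T  F  T  F  |  F  F
T  F  F  T  |  T  T
T  F  F  F  |  F  F
F  T  T  T  |  T  T
F  T  T  F  |  T  T
F  T  F  T  |  T  T
F  T  F  F  |  T  T
F  F  T  T  |  T  T
F  F  T  F  |  T  T
F  F  F  T  |  T  T
F  F  F  F  |  T  T
The columns differ at P=T, Q=T, R=T, S=T (φ=F, ψ=T), so they are not equivalent.

not equivalent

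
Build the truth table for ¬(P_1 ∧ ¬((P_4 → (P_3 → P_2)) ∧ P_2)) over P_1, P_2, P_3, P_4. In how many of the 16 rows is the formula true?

12

P_1 | P_2 | P_3 | P_4 | (P_3 → P_2) | (P_4 → (P_3 → P_2)) | ((P_4 → (P_3 → P_2)) ∧ P_2) | ¬((P_4 → (P_3 → P_2)) ∧ P_2) | φ
--- | --- | --- | --- | ----------- | ------------------- | --------------------------- | ---------------------------- | -
 F  |  F  |  F  |  F  |      T      |          T          |              F              |              T               | T
 F  |  F  |  F  |  T  |      T      |          T          |              F              |              T               | T
 F  |  F  |  T  |  F  |      F      |          T          |              F              |              T               | T
 F  |  F  |  T  |  T  |      F      |          F          |              F              |              T               | T
 F  |  T  |  F  |  F  |      T      |          T          |              T              |              F               | T
 F  |  T  |  F  |  T  |      T      |          T          |              T              |              F               | T
 F  |  T  |  T  |  F  |      T      |          T          |              T              |              F               | T
 F  |  T  |  T  |  T  |      T      |          T          |              T              |              F               | T
 T  |  F  |  F  |  F  |      T      |          T          |              F              |              T               | F
 T  |  F  |  F  |  T  |      T      |          T          |              F              |              T               | F
 T  |  F  |  T  |  F  |      F      |          T          |              F              |              T               | F
 T  |  F  |  T  |  T  |      F      |          F          |              F              |              T               | F
 T  |  T  |  F  |  F  |      T      |          T          |              T              |              F               | T
 T  |  T  |  F  |  T  |      T      |          T          |              T              |              F               | T
 T  |  T  |  T  |  F  |      T      |          T          |              T              |              F               | T
 T  |  T  |  T  |  T  |      T      |          T          |              T              |              F               | T
The formula is true on 12 of the 16 rows.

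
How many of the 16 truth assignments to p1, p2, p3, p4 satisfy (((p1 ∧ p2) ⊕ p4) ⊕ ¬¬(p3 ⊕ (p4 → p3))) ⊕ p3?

10

p1 | p2 | p3 | p4 | φ
-- | -- | -- | -- | -
T  | T  | T  | T  | T
T  | T  | T  | F  | F
T  | T  | F  | T  | F
T  | T  | F  | F  | F
T  | F  | T  | T  | F
T  | F  | T  | F  | T
T  | F  | F  | T  | T
T  | F  | F  | F  | T
F  | T  | T  | T  | F
F  | T  | T  | F  | T
F  | T  | F  | T  | T
F  | T  | F  | F  | T
F  | F  | T  | T  | F
F  | F  | T  | F  | T
F  | F  | F  | T  | T
F  | F  | F  | F  | T
The formula is true on 10 of the 16 rows.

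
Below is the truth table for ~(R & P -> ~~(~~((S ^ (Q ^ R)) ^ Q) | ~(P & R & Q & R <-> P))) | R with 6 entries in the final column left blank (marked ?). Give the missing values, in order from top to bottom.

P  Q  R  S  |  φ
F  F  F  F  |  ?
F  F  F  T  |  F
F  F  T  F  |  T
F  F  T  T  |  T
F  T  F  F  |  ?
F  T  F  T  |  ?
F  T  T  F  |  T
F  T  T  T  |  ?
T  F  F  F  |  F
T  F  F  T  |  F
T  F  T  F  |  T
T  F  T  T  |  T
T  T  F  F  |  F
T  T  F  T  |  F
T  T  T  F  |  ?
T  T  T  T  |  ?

F, F, F, T, T, T

Row P=F, Q=F, R=F, S=F: ~(R & P -> ~~(~~((S ^ (Q ^ R)) ^ Q) | ~(P & R & Q & R <-> P))) = F, so the formula = F.
Row P=F, Q=T, R=F, S=F: ~(R & P -> ~~(~~((S ^ (Q ^ R)) ^ Q) | ~(P & R & Q & R <-> P))) = F, so the formula = F.
Row P=F, Q=T, R=F, S=T: ~(R & P -> ~~(~~((S ^ (Q ^ R)) ^ Q) | ~(P & R & Q & R <-> P))) = F, so the formula = F.
Row P=F, Q=T, R=T, S=T: ~(R & P -> ~~(~~((S ^ (Q ^ R)) ^ Q) | ~(P & R & Q & R <-> P))) = F, so the formula = T.
Row P=T, Q=T, R=T, S=F: ~(R & P -> ~~(~~((S ^ (Q ^ R)) ^ Q) | ~(P & R & Q & R <-> P))) = F, so the formula = T.
Row P=T, Q=T, R=T, S=T: ~(R & P -> ~~(~~((S ^ (Q ^ R)) ^ Q) | ~(P & R & Q & R <-> P))) = T, so the formula = T.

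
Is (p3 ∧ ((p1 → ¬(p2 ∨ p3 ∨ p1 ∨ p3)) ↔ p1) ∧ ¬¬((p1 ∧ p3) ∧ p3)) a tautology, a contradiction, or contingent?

contradiction

p1  p2  p3  |  (p2 ∨ p3 ∨ p1 ∨ p3)  ¬(p2 ∨ p3 ∨ p1 ∨ p3)  (p1 → ¬(p2 ∨ p3 ∨ p1 ∨ p3))  (p1 ∧ p3)  ((p1 ∧ p3) ∧ p3)  ¬((p1 ∧ p3) ∧ p3)  ¬¬((p1 ∧ p3) ∧ p3)  φ
T   T   T   |           T                    F                         F                   T             T                  F                  T           F
T   T   F   |           T                    F                         F                   F             F                  T                  F           F
T   F   T   |           T                    F                         F                   T             T                  F                  T           F
T   F   F   |           T                    F                         F                   F             F                  T                  F           F
F   T   T   |           T                    F                         T                   F             F                  T                  F           F
F   T   F   |           T                    F                         T                   F             F                  T                  F           F
F   F   T   |           T                    F                         T                   F             F                  T                  F           F
F   F   F   |           F                    T                         T                   F             F                  T                  F           F
Every row is F, so the formula is a contradiction.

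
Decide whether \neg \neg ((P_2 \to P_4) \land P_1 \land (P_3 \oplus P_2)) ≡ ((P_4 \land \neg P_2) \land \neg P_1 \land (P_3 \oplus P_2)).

not equivalent

 P_1    P_2    P_3    P_4   |    φ      ψ  
 True   True   True   True  |  False  False
 True   True   True  False  |  False  False
 True   True  False   True  |   True  False
 True   True  False  False  |  False  False
 True  False   True   True  |   True  False
 True  False   True  False  |   True  False
 True  False  False   True  |  False  False
 True  False  False  False  |  False  False
False   True   True   True  |  False  False
False   True   True  False  |  False  False
False   True  False   True  |  False  False
False   True  False  False  |  False  False
False  False   True   True  |  False   True
False  False   True  False  |  False  False
False  False  False   True  |  False  False
False  False  False  False  |  False  False
The columns differ at P_1=True, P_2=True, P_3=False, P_4=True (φ=True, ψ=False), so they are not equivalent.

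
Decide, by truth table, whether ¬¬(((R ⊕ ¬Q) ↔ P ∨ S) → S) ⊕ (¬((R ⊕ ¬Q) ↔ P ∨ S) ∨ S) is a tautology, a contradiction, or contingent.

P | Q | R | S || ¬Q | (R ⊕ ¬Q) | (P ∨ S) | ((R ⊕ ¬Q) ↔ (P ∨ S)) | (((R ⊕ ¬Q) ↔ (P ∨ S)) → S) | ¬(((R ⊕ ¬Q) ↔ (P ∨ S)) → S) | ¬¬(((R ⊕ ¬Q) ↔ (P ∨ S)) → S) | ¬((R ⊕ ¬Q) ↔ (P ∨ S)) | (¬((R ⊕ ¬Q) ↔ (P ∨ S)) ∨ S) | φ
T | T | T | T || F  |    T     |    T    |          T           |             T              |              F              |              T               |           F           |              T              | F
T | T | T | F || F  |    T     |    T    |          T           |             F              |              T              |              F               |           F           |              F              | F
T | T | F | T || F  |    F     |    T    |          F           |             T              |              F              |              T               |           T           |              T              | F
T | T | F | F || F  |    F     |    T    |          F           |             T              |              F              |              T               |           T           |              T              | F
T | F | T | T || T  |    F     |    T    |          F           |             T              |              F              |              T               |           T           |              T              | F
T | F | T | F || T  |    F     |    T    |          F           |             T              |              F              |              T               |           T           |              T              | F
T | F | F | T || T  |    T     |    T    |          T           |             T              |              F              |              T               |           F           |              T              | F
T | F | F | F || T  |    T     |    T    |          T           |             F              |              T              |              F               |           F           |              F              | F
F | T | T | T || F  |    T     |    T    |          T           |             T              |              F              |              T               |           F           |              T              | F
F | T | T | F || F  |    T     |    F    |          F           |             T              |              F              |              T               |           T           |              T              | F
F | T | F | T || F  |    F     |    T    |          F           |             T              |              F              |              T               |           T           |              T              | F
F | T | F | F || F  |    F     |    F    |          T           |             F              |              T              |              F               |           F           |              F              | F
F | F | T | T || T  |    F     |    T    |          F           |             T              |              F              |              T               |           T           |              T              | F
F | F | T | F || T  |    F     |    F    |          T           |             F              |              T              |              F               |           F           |              F              | F
F | F | F | T || T  |    T     |    T    |          T           |             T              |              F              |              T               |           F           |              T              | F
F | F | F | F || T  |    T     |    F    |          F           |             T              |              F              |              T               |           T           |              T              | F
Every row is F, so the formula is a contradiction.

contradiction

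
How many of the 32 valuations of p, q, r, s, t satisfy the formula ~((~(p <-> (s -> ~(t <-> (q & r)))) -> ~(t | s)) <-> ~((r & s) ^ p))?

p | q | r | s | t || φ
0 | 0 | 0 | 0 | 0 || 0
0 | 0 | 0 | 0 | 1 || 1
0 | 0 | 0 | 1 | 0 || 0
0 | 0 | 0 | 1 | 1 || 1
0 | 0 | 1 | 0 | 0 || 0
0 | 0 | 1 | 0 | 1 || 1
0 | 0 | 1 | 1 | 0 || 1
0 | 0 | 1 | 1 | 1 || 0
0 | 1 | 0 | 0 | 0 || 0
0 | 1 | 0 | 0 | 1 || 1
0 | 1 | 0 | 1 | 0 || 0
0 | 1 | 0 | 1 | 1 || 1
0 | 1 | 1 | 0 | 0 || 0
0 | 1 | 1 | 0 | 1 || 1
0 | 1 | 1 | 1 | 0 || 0
0 | 1 | 1 | 1 | 1 || 1
1 | 0 | 0 | 0 | 0 || 1
1 | 0 | 0 | 0 | 1 || 1
1 | 0 | 0 | 1 | 0 || 0
1 | 0 | 0 | 1 | 1 || 1
1 | 0 | 1 | 0 | 0 || 1
1 | 0 | 1 | 0 | 1 || 1
1 | 0 | 1 | 1 | 0 || 1
1 | 0 | 1 | 1 | 1 || 0
1 | 1 | 0 | 0 | 0 || 1
1 | 1 | 0 | 0 | 1 || 1
1 | 1 | 0 | 1 | 0 || 0
1 | 1 | 0 | 1 | 1 || 1
1 | 1 | 1 | 0 | 0 || 1
1 | 1 | 1 | 0 | 1 || 1
1 | 1 | 1 | 1 | 0 || 0
1 | 1 | 1 | 1 | 1 || 1
The formula is true on 20 of the 32 rows.

20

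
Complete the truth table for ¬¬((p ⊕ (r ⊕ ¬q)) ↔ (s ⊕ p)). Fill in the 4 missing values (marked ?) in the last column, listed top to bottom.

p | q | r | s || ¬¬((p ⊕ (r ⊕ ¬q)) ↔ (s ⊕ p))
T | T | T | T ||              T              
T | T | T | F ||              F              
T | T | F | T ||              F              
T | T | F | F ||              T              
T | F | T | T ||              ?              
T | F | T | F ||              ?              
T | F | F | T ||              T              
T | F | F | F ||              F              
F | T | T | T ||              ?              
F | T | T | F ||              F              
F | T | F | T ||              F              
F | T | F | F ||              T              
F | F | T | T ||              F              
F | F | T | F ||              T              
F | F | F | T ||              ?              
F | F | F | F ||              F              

Row p=T, q=F, r=T, s=T: ((p ⊕ (r ⊕ ¬q)) ↔ (s ⊕ p)) = F, ¬((p ⊕ (r ⊕ ¬q)) ↔ (s ⊕ p)) = T, so ¬¬((p ⊕ (r ⊕ ¬q)) ↔ (s ⊕ p)) = F.
Row p=T, q=F, r=T, s=F: ((p ⊕ (r ⊕ ¬q)) ↔ (s ⊕ p)) = T, ¬((p ⊕ (r ⊕ ¬q)) ↔ (s ⊕ p)) = F, so ¬¬((p ⊕ (r ⊕ ¬q)) ↔ (s ⊕ p)) = T.
Row p=F, q=T, r=T, s=T: ((p ⊕ (r ⊕ ¬q)) ↔ (s ⊕ p)) = T, ¬((p ⊕ (r ⊕ ¬q)) ↔ (s ⊕ p)) = F, so ¬¬((p ⊕ (r ⊕ ¬q)) ↔ (s ⊕ p)) = T.
Row p=F, q=F, r=F, s=T: ((p ⊕ (r ⊕ ¬q)) ↔ (s ⊕ p)) = T, ¬((p ⊕ (r ⊕ ¬q)) ↔ (s ⊕ p)) = F, so ¬¬((p ⊕ (r ⊕ ¬q)) ↔ (s ⊕ p)) = T.

F, T, T, T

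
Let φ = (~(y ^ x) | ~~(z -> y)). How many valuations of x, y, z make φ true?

7

  x      y      z       (~(y ^ x) | ~~(z -> y))
False  False  False               True         
False  False   True               True         
False   True  False               True         
False   True   True               True         
 True  False  False               True         
 True  False   True              False         
 True   True  False               True         
 True   True   True               True         
The formula is true on 7 of the 8 rows.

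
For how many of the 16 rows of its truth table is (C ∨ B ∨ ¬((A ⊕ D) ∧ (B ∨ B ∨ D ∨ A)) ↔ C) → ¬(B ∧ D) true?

14

A | B | C | D | (A ⊕ D) | (B ∨ B ∨ D ∨ A) | ((A ⊕ D) ∧ (B ∨ B ∨ D ∨ A)) | ¬((A ⊕ D) ∧ (B ∨ B ∨ D ∨ A)) | (B ∧ D) | ¬(B ∧ D) | φ
- | - | - | - | ------- | --------------- | --------------------------- | ---------------------------- | ------- | -------- | -
T | T | T | T |    F    |        T        |              F              |              T               |    T    |    F     | F
T | T | T | F |    T    |        T        |              T              |              F               |    F    |    T     | T
T | T | F | T |    F    |        T        |              F              |              T               |    T    |    F     | T
T | T | F | F |    T    |        T        |              T              |              F               |    F    |    T     | T
T | F | T | T |    F    |        T        |              F              |              T               |    F    |    T     | T
T | F | T | F |    T    |        T        |              T              |              F               |    F    |    T     | T
T | F | F | T |    F    |        T        |              F              |              T               |    F    |    T     | T
T | F | F | F |    T    |        T        |              T              |              F               |    F    |    T     | T
F | T | T | T |    T    |        T        |              T              |              F               |    T    |    F     | F
F | T | T | F |    F    |        T        |              F              |              T               |    F    |    T     | T
F | T | F | T |    T    |        T        |              T              |              F               |    T    |    F     | T
F | T | F | F |    F    |        T        |              F              |              T               |    F    |    T     | T
F | F | T | T |    T    |        T        |              T              |              F               |    F    |    T     | T
F | F | T | F |    F    |        F        |              F              |              T               |    F    |    T     | T
F | F | F | T |    T    |        T        |              T              |              F               |    F    |    T     | T
F | F | F | F |    F    |        F        |              F              |              T               |    F    |    T     | T
The formula is true on 14 of the 16 rows.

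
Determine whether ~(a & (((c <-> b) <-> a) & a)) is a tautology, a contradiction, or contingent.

a  b  c  |  (c <-> b)  ((c <-> b) <-> a)  (((c <-> b) <-> a) & a)  ~(a & (((c <-> b) <-> a) & a))
F  F  F  |      T              F                     F                           T               
F  F  T  |      F              T                     F                           T               
F  T  F  |      F              T                     F                           T               
F  T  T  |      T              F                     F                           T               
T  F  F  |      T              T                     T                           F               
T  F  T  |      F              F                     F                           T               
T  T  F  |      F              F                     F                           T               
T  T  T  |      T              T                     T                           F               
6 of 8 rows are T, so the formula is contingent.

contingent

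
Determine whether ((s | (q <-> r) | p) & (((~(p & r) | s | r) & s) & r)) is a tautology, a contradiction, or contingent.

contingent

p | q | r | s | φ
- | - | - | - | -
F | F | F | F | F
F | F | F | T | F
F | F | T | F | F
F | F | T | T | T
F | T | F | F | F
F | T | F | T | F
F | T | T | F | F
F | T | T | T | T
T | F | F | F | F
T | F | F | T | F
T | F | T | F | F
T | F | T | T | T
T | T | F | F | F
T | T | F | T | F
T | T | T | F | F
T | T | T | T | T
4 of 16 rows are T, so the formula is contingent.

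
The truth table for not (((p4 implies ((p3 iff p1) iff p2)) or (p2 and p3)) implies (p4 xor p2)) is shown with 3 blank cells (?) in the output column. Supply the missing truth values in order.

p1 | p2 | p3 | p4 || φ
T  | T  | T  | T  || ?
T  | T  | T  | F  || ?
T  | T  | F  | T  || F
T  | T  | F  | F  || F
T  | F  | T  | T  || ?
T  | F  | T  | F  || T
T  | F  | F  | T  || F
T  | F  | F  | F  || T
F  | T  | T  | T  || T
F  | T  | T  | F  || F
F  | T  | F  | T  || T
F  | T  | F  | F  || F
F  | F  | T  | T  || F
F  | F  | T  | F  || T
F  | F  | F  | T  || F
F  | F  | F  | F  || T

Row p1=T, p2=T, p3=T, p4=T: ((p4 implies ((p3 iff p1) iff p2)) or (p2 and p3)) = T, (p4 xor p2) = F, (((p4 implies ((p3 iff p1) iff p2)) or (p2 and p3)) implies (p4 xor p2)) = F, so the formula = T.
Row p1=T, p2=T, p3=T, p4=F: ((p4 implies ((p3 iff p1) iff p2)) or (p2 and p3)) = T, (p4 xor p2) = T, (((p4 implies ((p3 iff p1) iff p2)) or (p2 and p3)) implies (p4 xor p2)) = T, so the formula = F.
Row p1=T, p2=F, p3=T, p4=T: ((p4 implies ((p3 iff p1) iff p2)) or (p2 and p3)) = F, (p4 xor p2) = T, (((p4 implies ((p3 iff p1) iff p2)) or (p2 and p3)) implies (p4 xor p2)) = T, so the formula = F.

T, F, F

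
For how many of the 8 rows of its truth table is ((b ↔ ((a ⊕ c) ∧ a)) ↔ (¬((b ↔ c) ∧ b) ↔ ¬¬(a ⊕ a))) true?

a | b | c || (a ⊕ c) | ((a ⊕ c) ∧ a) | (b ↔ ((a ⊕ c) ∧ a)) | (b ↔ c) | ((b ↔ c) ∧ b) | ¬((b ↔ c) ∧ b) | (a ⊕ a) | ¬(a ⊕ a) | ¬¬(a ⊕ a) | (¬((b ↔ c) ∧ b) ↔ ¬¬(a ⊕ a)) | φ
T | T | T ||    F    |       F       |          F          |    T    |       T       |       F        |    F    |    T     |     F     |              T               | F
T | T | F ||    T    |       T       |          T          |    F    |       F       |       T        |    F    |    T     |     F     |              F               | F
T | F | T ||    F    |       F       |          T          |    F    |       F       |       T        |    F    |    T     |     F     |              F               | F
T | F | F ||    T    |       T       |          F          |    T    |       F       |       T        |    F    |    T     |     F     |              F               | T
F | T | T ||    T    |       F       |          F          |    T    |       T       |       F        |    F    |    T     |     F     |              T               | F
F | T | F ||    F    |       F       |          F          |    F    |       F       |       T        |    F    |    T     |     F     |              F               | T
F | F | T ||    T    |       F       |          T          |    F    |       F       |       T        |    F    |    T     |     F     |              F               | F
F | F | F ||    F    |       F       |          T          |    T    |       F       |       T        |    F    |    T     |     F     |              F               | F
The formula is true on 2 of the 8 rows.

2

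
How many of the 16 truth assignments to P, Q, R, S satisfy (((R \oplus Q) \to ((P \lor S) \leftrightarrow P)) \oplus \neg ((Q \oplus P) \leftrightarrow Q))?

P  Q  R  S  |  (R \oplus Q)  (P \lor S)  (Q \oplus P)  φ
T  T  T  T  |       F            T            F        F
T  T  T  F  |       F            T            F        F
T  T  F  T  |       T            T            F        F
T  T  F  F  |       T            T            F        F
T  F  T  T  |       T            T            T        F
T  F  T  F  |       T            T            T        F
T  F  F  T  |       F            T            T        F
T  F  F  F  |       F            T            T        F
F  T  T  T  |       F            T            T        T
F  T  T  F  |       F            F            T        T
F  T  F  T  |       T            T            T        F
F  T  F  F  |       T            F            T        T
F  F  T  T  |       T            T            F        F
F  F  T  F  |       T            F            F        T
F  F  F  T  |       F            T            F        T
F  F  F  F  |       F            F            F        T
The formula is true on 6 of the 16 rows.

6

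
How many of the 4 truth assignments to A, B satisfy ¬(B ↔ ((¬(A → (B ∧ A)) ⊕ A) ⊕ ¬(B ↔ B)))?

A | B || (B ∧ A) | (A → (B ∧ A)) | ¬(A → (B ∧ A)) | (¬(A → (B ∧ A)) ⊕ A) | (B ↔ B) | ¬(B ↔ B) | φ
T | T ||    T    |       T       |       F        |          T           |    T    |    F     | F
T | F ||    F    |       F       |       T        |          F           |    T    |    F     | F
F | T ||    F    |       T       |       F        |          F           |    T    |    F     | T
F | F ||    F    |       T       |       F        |          F           |    T    |    F     | F
The formula is true on 1 of the 4 rows.

1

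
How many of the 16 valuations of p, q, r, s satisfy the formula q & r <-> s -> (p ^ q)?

p  q  r  s  |  (q & r)  (p ^ q)  (s -> (p ^ q))  ((q & r) <-> (s -> (p ^ q)))
1  1  1  1  |     1        0           0                      0              
1  1  1  0  |     1        0           1                      1              
1  1  0  1  |     0        0           0                      1              
1  1  0  0  |     0        0           1                      0              
1  0  1  1  |     0        1           1                      0              
1  0  1  0  |     0        1           1                      0              
1  0  0  1  |     0        1           1                      0              
1  0  0  0  |     0        1           1                      0              
0  1  1  1  |     1        1           1                      1              
0  1  1  0  |     1        1           1                      1              
0  1  0  1  |     0        1           1                      0              
0  1  0  0  |     0        1           1                      0              
0  0  1  1  |     0        0           0                      1              
0  0  1  0  |     0        0           1                      0              
0  0  0  1  |     0        0           0                      1              
0  0  0  0  |     0        0           1                      0              
The formula is true on 6 of the 16 rows.

6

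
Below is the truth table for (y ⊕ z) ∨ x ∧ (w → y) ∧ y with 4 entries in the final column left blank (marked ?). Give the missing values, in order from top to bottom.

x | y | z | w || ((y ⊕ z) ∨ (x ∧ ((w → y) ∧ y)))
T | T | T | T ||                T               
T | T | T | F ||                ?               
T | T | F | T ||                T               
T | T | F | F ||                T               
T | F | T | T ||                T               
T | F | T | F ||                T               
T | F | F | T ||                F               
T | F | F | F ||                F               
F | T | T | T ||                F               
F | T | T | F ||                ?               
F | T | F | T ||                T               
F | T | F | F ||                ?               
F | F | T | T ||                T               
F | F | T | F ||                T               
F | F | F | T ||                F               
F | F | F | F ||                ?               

T, F, T, F

Row x=T, y=T, z=T, w=F: (y ⊕ z) = F, (x ∧ (w → y) ∧ y) = T, so ((y ⊕ z) ∨ (x ∧ ((w → y) ∧ y))) = T.
Row x=F, y=T, z=T, w=F: (y ⊕ z) = F, (x ∧ (w → y) ∧ y) = F, so ((y ⊕ z) ∨ (x ∧ ((w → y) ∧ y))) = F.
Row x=F, y=T, z=F, w=F: (y ⊕ z) = T, (x ∧ (w → y) ∧ y) = F, so ((y ⊕ z) ∨ (x ∧ ((w → y) ∧ y))) = T.
Row x=F, y=F, z=F, w=F: (y ⊕ z) = F, (x ∧ (w → y) ∧ y) = F, so ((y ⊕ z) ∨ (x ∧ ((w → y) ∧ y))) = F.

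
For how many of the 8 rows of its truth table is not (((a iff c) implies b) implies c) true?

  a   |   b   |   c   |   φ  
----- | ----- | ----- | -----
False | False | False | False
False | False |  True | False
False |  True | False |  True
False |  True |  True | False
 True | False | False |  True
 True | False |  True | False
 True |  True | False |  True
 True |  True |  True | False
The formula is true on 3 of the 8 rows.

3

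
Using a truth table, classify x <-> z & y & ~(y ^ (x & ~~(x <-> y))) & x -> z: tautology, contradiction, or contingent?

x | y | z | (z & y) | (x <-> y) | ~(x <-> y) | ~~(x <-> y) | (x & ~~(x <-> y)) | (y ^ (x & ~~(x <-> y))) | ~(y ^ (x & ~~(x <-> y))) | φ
- | - | - | ------- | --------- | ---------- | ----------- | ----------------- | ----------------------- | ------------------------ | -
0 | 0 | 0 |    0    |     1     |     0      |      1      |         0         |            0            |            1             | 0
0 | 0 | 1 |    0    |     1     |     0      |      1      |         0         |            0            |            1             | 0
0 | 1 | 0 |    0    |     0     |     1      |      0      |         0         |            1            |            0             | 0
0 | 1 | 1 |    1    |     0     |     1      |      0      |         0         |            1            |            0             | 0
1 | 0 | 0 |    0    |     0     |     1      |      0      |         0         |            0            |            1             | 1
1 | 0 | 1 |    0    |     0     |     1      |      0      |         0         |            0            |            1             | 1
1 | 1 | 0 |    0    |     1     |     0      |      1      |         1         |            0            |            1             | 1
1 | 1 | 1 |    1    |     1     |     0      |      1      |         1         |            0            |            1             | 1
4 of 8 rows are 1, so the formula is contingent.

contingent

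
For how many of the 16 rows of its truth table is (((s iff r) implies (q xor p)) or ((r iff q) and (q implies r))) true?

14

p | q | r | s | (s iff r) | (q xor p) | (r iff q) | (q implies r) | φ
- | - | - | - | --------- | --------- | --------- | ------------- | -
T | T | T | T |     T     |     F     |     T     |       T       | T
T | T | T | F |     F     |     F     |     T     |       T       | T
T | T | F | T |     F     |     F     |     F     |       F       | T
T | T | F | F |     T     |     F     |     F     |       F       | F
T | F | T | T |     T     |     T     |     F     |       T       | T
T | F | T | F |     F     |     T     |     F     |       T       | T
T | F | F | T |     F     |     T     |     T     |       T       | T
T | F | F | F |     T     |     T     |     T     |       T       | T
F | T | T | T |     T     |     T     |     T     |       T       | T
F | T | T | F |     F     |     T     |     T     |       T       | T
F | T | F | T |     F     |     T     |     F     |       F       | T
F | T | F | F |     T     |     T     |     F     |       F       | T
F | F | T | T |     T     |     F     |     F     |       T       | F
F | F | T | F |     F     |     F     |     F     |       T       | T
F | F | F | T |     F     |     F     |     T     |       T       | T
F | F | F | F |     T     |     F     |     T     |       T       | T
The formula is true on 14 of the 16 rows.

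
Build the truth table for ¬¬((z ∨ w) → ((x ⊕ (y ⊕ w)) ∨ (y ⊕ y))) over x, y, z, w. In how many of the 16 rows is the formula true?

x | y | z | w | (z ∨ w) | (y ⊕ w) | (x ⊕ (y ⊕ w)) | (y ⊕ y) | ((x ⊕ (y ⊕ w)) ∨ (y ⊕ y)) | φ
- | - | - | - | ------- | ------- | ------------- | ------- | ------------------------- | -
T | T | T | T |    T    |    F    |       T       |    F    |             T             | T
T | T | T | F |    T    |    T    |       F       |    F    |             F             | F
T | T | F | T |    T    |    F    |       T       |    F    |             T             | T
T | T | F | F |    F    |    T    |       F       |    F    |             F             | T
T | F | T | T |    T    |    T    |       F       |    F    |             F             | F
T | F | T | F |    T    |    F    |       T       |    F    |             T             | T
T | F | F | T |    T    |    T    |       F       |    F    |             F             | F
T | F | F | F |    F    |    F    |       T       |    F    |             T             | T
F | T | T | T |    T    |    F    |       F       |    F    |             F             | F
F | T | T | F |    T    |    T    |       T       |    F    |             T             | T
F | T | F | T |    T    |    F    |       F       |    F    |             F             | F
F | T | F | F |    F    |    T    |       T       |    F    |             T             | T
F | F | T | T |    T    |    T    |       T       |    F    |             T             | T
F | F | T | F |    T    |    F    |       F       |    F    |             F             | F
F | F | F | T |    T    |    T    |       T       |    F    |             T             | T
F | F | F | F |    F    |    F    |       F       |    F    |             F             | T
The formula is true on 10 of the 16 rows.

10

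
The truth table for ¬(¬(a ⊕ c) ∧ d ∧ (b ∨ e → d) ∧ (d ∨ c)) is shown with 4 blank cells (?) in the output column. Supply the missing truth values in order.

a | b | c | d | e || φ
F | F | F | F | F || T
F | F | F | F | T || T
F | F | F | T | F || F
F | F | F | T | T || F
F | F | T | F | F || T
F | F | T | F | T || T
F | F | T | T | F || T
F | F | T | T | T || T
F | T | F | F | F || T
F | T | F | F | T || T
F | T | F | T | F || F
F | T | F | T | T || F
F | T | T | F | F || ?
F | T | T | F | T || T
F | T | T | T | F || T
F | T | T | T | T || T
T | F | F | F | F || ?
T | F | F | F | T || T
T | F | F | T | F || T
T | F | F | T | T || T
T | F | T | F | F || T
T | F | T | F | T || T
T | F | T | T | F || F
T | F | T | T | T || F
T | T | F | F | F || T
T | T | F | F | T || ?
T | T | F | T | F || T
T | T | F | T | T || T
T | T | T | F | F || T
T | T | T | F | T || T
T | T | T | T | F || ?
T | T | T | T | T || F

Row a=F, b=T, c=T, d=F, e=F: ¬(a ⊕ c) = F, (d ∧ (b ∨ e → d) ∧ (d ∨ c)) = F, (¬(a ⊕ c) ∧ d ∧ (b ∨ e → d) ∧ (d ∨ c)) = F, so the formula = T.
Row a=T, b=F, c=F, d=F, e=F: ¬(a ⊕ c) = F, (d ∧ (b ∨ e → d) ∧ (d ∨ c)) = F, (¬(a ⊕ c) ∧ d ∧ (b ∨ e → d) ∧ (d ∨ c)) = F, so the formula = T.
Row a=T, b=T, c=F, d=F, e=T: ¬(a ⊕ c) = F, (d ∧ (b ∨ e → d) ∧ (d ∨ c)) = F, (¬(a ⊕ c) ∧ d ∧ (b ∨ e → d) ∧ (d ∨ c)) = F, so the formula = T.
Row a=T, b=T, c=T, d=T, e=F: ¬(a ⊕ c) = T, (d ∧ (b ∨ e → d) ∧ (d ∨ c)) = T, (¬(a ⊕ c) ∧ d ∧ (b ∨ e → d) ∧ (d ∨ c)) = T, so the formula = F.

T, T, T, F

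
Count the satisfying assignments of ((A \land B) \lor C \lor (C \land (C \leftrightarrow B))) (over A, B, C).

A | B | C || (A \land B) | (C \leftrightarrow B) | φ
1 | 1 | 1 ||      1      |           1           | 1
1 | 1 | 0 ||      1      |           0           | 1
1 | 0 | 1 ||      0      |           0           | 1
1 | 0 | 0 ||      0      |           1           | 0
0 | 1 | 1 ||      0      |           1           | 1
0 | 1 | 0 ||      0      |           0           | 0
0 | 0 | 1 ||      0      |           0           | 1
0 | 0 | 0 ||      0      |           1           | 0
The formula is true on 5 of the 8 rows.

5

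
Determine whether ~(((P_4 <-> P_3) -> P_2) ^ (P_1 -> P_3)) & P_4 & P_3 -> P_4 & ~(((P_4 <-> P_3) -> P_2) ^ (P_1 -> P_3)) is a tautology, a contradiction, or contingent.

P_1 | P_2 | P_3 | P_4 | (P_4 <-> P_3) | ((P_4 <-> P_3) -> P_2) | (P_1 -> P_3) | φ
--- | --- | --- | --- | ------------- | ---------------------- | ------------ | -
 F  |  F  |  F  |  F  |       T       |           F            |      T       | T
 F  |  F  |  F  |  T  |       F       |           T            |      T       | T
 F  |  F  |  T  |  F  |       F       |           T            |      T       | T
 F  |  F  |  T  |  T  |       T       |           F            |      T       | T
 F  |  T  |  F  |  F  |       T       |           T            |      T       | T
 F  |  T  |  F  |  T  |       F       |           T            |      T       | T
 F  |  T  |  T  |  F  |       F       |           T            |      T       | T
 F  |  T  |  T  |  T  |       T       |           T            |      T       | T
 T  |  F  |  F  |  F  |       T       |           F            |      F       | T
 T  |  F  |  F  |  T  |       F       |           T            |      F       | T
 T  |  F  |  T  |  F  |       F       |           T            |      T       | T
 T  |  F  |  T  |  T  |       T       |           F            |      T       | T
 T  |  T  |  F  |  F  |       T       |           T            |      F       | T
 T  |  T  |  F  |  T  |       F       |           T            |      F       | T
 T  |  T  |  T  |  F  |       F       |           T            |      T       | T
 T  |  T  |  T  |  T  |       T       |           T            |      T       | T
Every row is T, so the formula is a tautology.

tautology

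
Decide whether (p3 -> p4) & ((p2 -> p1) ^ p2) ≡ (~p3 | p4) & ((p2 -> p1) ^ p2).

p1  p2  p3  p4  |  φ  ψ
F   F   F   F   |  T  T
F   F   F   T   |  T  T
F   F   T   F   |  F  F
F   F   T   T   |  T  T
F   T   F   F   |  T  T
F   T   F   T   |  T  T
F   T   T   F   |  F  F
F   T   T   T   |  T  T
T   F   F   F   |  T  T
T   F   F   T   |  T  T
T   F   T   F   |  F  F
T   F   T   T   |  T  T
T   T   F   F   |  F  F
T   T   F   T   |  F  F
T   T   T   F   |  F  F
T   T   T   T   |  F  F
The columns for φ and ψ agree on every row, so they are logically equivalent.

equivalent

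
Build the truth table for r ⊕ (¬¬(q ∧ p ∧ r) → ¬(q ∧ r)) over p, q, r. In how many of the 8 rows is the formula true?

p | q | r | (q ∧ p ∧ r) | ¬(q ∧ p ∧ r) | ¬¬(q ∧ p ∧ r) | (q ∧ r) | ¬(q ∧ r) | (¬¬(q ∧ p ∧ r) → ¬(q ∧ r)) | (r ⊕ (¬¬(q ∧ p ∧ r) → ¬(q ∧ r)))
- | - | - | ----------- | ------------ | ------------- | ------- | -------- | -------------------------- | --------------------------------
1 | 1 | 1 |      1      |      0       |       1       |    1    |    0     |             0              |                1                
1 | 1 | 0 |      0      |      1       |       0       |    0    |    1     |             1              |                1                
1 | 0 | 1 |      0      |      1       |       0       |    0    |    1     |             1              |                0                
1 | 0 | 0 |      0      |      1       |       0       |    0    |    1     |             1              |                1                
0 | 1 | 1 |      0      |      1       |       0       |    1    |    0     |             1              |                0                
0 | 1 | 0 |      0      |      1       |       0       |    0    |    1     |             1              |                1                
0 | 0 | 1 |      0      |      1       |       0       |    0    |    1     |             1              |                0                
0 | 0 | 0 |      0      |      1       |       0       |    0    |    1     |             1              |                1                
The formula is true on 5 of the 8 rows.

5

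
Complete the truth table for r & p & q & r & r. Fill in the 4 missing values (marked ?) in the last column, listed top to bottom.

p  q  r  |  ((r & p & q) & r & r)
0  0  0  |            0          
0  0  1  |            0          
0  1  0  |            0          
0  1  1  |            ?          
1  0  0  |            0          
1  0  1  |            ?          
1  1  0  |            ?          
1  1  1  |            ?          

0, 0, 0, 1

Row p=0, q=1, r=1: (r & p & q) = 0, so ((r & p & q) & r & r) = 0.
Row p=1, q=0, r=1: (r & p & q) = 0, so ((r & p & q) & r & r) = 0.
Row p=1, q=1, r=0: (r & p & q) = 0, so ((r & p & q) & r & r) = 0.
Row p=1, q=1, r=1: (r & p & q) = 1, so ((r & p & q) & r & r) = 1.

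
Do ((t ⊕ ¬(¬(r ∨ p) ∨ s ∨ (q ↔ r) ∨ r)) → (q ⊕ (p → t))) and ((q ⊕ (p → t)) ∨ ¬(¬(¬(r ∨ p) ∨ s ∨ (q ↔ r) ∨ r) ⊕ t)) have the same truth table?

equivalent

p | q | r | s | t || φ | ψ
0 | 0 | 0 | 0 | 0 || 1 | 1
0 | 0 | 0 | 0 | 1 || 1 | 1
0 | 0 | 0 | 1 | 0 || 1 | 1
0 | 0 | 0 | 1 | 1 || 1 | 1
0 | 0 | 1 | 0 | 0 || 1 | 1
0 | 0 | 1 | 0 | 1 || 1 | 1
0 | 0 | 1 | 1 | 0 || 1 | 1
0 | 0 | 1 | 1 | 1 || 1 | 1
0 | 1 | 0 | 0 | 0 || 1 | 1
0 | 1 | 0 | 0 | 1 || 0 | 0
0 | 1 | 0 | 1 | 0 || 1 | 1
0 | 1 | 0 | 1 | 1 || 0 | 0
0 | 1 | 1 | 0 | 0 || 1 | 1
0 | 1 | 1 | 0 | 1 || 0 | 0
0 | 1 | 1 | 1 | 0 || 1 | 1
0 | 1 | 1 | 1 | 1 || 0 | 0
1 | 0 | 0 | 0 | 0 || 1 | 1
1 | 0 | 0 | 0 | 1 || 1 | 1
1 | 0 | 0 | 1 | 0 || 1 | 1
1 | 0 | 0 | 1 | 1 || 1 | 1
1 | 0 | 1 | 0 | 0 || 1 | 1
1 | 0 | 1 | 0 | 1 || 1 | 1
1 | 0 | 1 | 1 | 0 || 1 | 1
1 | 0 | 1 | 1 | 1 || 1 | 1
1 | 1 | 0 | 0 | 0 || 1 | 1
1 | 1 | 0 | 0 | 1 || 1 | 1
1 | 1 | 0 | 1 | 0 || 1 | 1
1 | 1 | 0 | 1 | 1 || 0 | 0
1 | 1 | 1 | 0 | 0 || 1 | 1
1 | 1 | 1 | 0 | 1 || 0 | 0
1 | 1 | 1 | 1 | 0 || 1 | 1
1 | 1 | 1 | 1 | 1 || 0 | 0
The columns for φ and ψ agree on every row, so they are logically equivalent.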